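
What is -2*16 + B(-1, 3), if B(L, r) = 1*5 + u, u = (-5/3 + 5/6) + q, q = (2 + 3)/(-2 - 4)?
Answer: -86/3 ≈ -28.667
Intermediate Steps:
q = -⅚ (q = 5/(-6) = 5*(-⅙) = -⅚ ≈ -0.83333)
u = -5/3 (u = (-5/3 + 5/6) - ⅚ = (-5*⅓ + 5*(⅙)) - ⅚ = (-5/3 + ⅚) - ⅚ = -⅚ - ⅚ = -5/3 ≈ -1.6667)
B(L, r) = 10/3 (B(L, r) = 1*5 - 5/3 = 5 - 5/3 = 10/3)
-2*16 + B(-1, 3) = -2*16 + 10/3 = -32 + 10/3 = -86/3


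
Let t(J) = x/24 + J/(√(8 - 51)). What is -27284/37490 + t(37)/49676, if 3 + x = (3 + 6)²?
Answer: -2710476283/3724706480 - 37*I*√43/2136068 ≈ -0.7277 - 0.00011358*I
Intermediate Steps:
x = 78 (x = -3 + (3 + 6)² = -3 + 9² = -3 + 81 = 78)
t(J) = 13/4 - I*J*√43/43 (t(J) = 78/24 + J/(√(8 - 51)) = 78*(1/24) + J/(√(-43)) = 13/4 + J/((I*√43)) = 13/4 + J*(-I*√43/43) = 13/4 - I*J*√43/43)
-27284/37490 + t(37)/49676 = -27284/37490 + (13/4 - 1/43*I*37*√43)/49676 = -27284*1/37490 + (13/4 - 37*I*√43/43)*(1/49676) = -13642/18745 + (13/198704 - 37*I*√43/2136068) = -2710476283/3724706480 - 37*I*√43/2136068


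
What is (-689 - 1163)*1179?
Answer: -2183508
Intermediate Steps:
(-689 - 1163)*1179 = -1852*1179 = -2183508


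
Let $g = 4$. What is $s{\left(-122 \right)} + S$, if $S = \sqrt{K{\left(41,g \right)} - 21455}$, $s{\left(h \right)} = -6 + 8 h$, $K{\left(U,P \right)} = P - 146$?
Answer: $-982 + i \sqrt{21597} \approx -982.0 + 146.96 i$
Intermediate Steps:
$K{\left(U,P \right)} = -146 + P$
$S = i \sqrt{21597}$ ($S = \sqrt{\left(-146 + 4\right) - 21455} = \sqrt{-142 - 21455} = \sqrt{-21597} = i \sqrt{21597} \approx 146.96 i$)
$s{\left(-122 \right)} + S = \left(-6 + 8 \left(-122\right)\right) + i \sqrt{21597} = \left(-6 - 976\right) + i \sqrt{21597} = -982 + i \sqrt{21597}$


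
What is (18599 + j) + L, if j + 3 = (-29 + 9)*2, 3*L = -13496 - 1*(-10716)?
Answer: 52888/3 ≈ 17629.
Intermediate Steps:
L = -2780/3 (L = (-13496 - 1*(-10716))/3 = (-13496 + 10716)/3 = (⅓)*(-2780) = -2780/3 ≈ -926.67)
j = -43 (j = -3 + (-29 + 9)*2 = -3 - 20*2 = -3 - 40 = -43)
(18599 + j) + L = (18599 - 43) - 2780/3 = 18556 - 2780/3 = 52888/3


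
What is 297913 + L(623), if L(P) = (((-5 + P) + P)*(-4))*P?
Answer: -2794659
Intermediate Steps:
L(P) = P*(20 - 8*P) (L(P) = ((-5 + 2*P)*(-4))*P = (20 - 8*P)*P = P*(20 - 8*P))
297913 + L(623) = 297913 + 4*623*(5 - 2*623) = 297913 + 4*623*(5 - 1246) = 297913 + 4*623*(-1241) = 297913 - 3092572 = -2794659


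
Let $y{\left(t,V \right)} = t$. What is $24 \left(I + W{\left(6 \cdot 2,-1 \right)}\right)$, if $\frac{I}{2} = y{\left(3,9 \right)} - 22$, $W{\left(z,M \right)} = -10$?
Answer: $-1152$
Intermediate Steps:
$I = -38$ ($I = 2 \left(3 - 22\right) = 2 \left(-19\right) = -38$)
$24 \left(I + W{\left(6 \cdot 2,-1 \right)}\right) = 24 \left(-38 - 10\right) = 24 \left(-48\right) = -1152$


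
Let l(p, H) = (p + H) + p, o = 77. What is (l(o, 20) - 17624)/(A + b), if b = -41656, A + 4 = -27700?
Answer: 1745/6936 ≈ 0.25159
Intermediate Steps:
l(p, H) = H + 2*p (l(p, H) = (H + p) + p = H + 2*p)
A = -27704 (A = -4 - 27700 = -27704)
(l(o, 20) - 17624)/(A + b) = ((20 + 2*77) - 17624)/(-27704 - 41656) = ((20 + 154) - 17624)/(-69360) = (174 - 17624)*(-1/69360) = -17450*(-1/69360) = 1745/6936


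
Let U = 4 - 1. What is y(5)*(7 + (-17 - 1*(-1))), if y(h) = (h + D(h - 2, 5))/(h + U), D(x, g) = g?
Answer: -45/4 ≈ -11.250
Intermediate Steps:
U = 3
y(h) = (5 + h)/(3 + h) (y(h) = (h + 5)/(h + 3) = (5 + h)/(3 + h))
y(5)*(7 + (-17 - 1*(-1))) = ((5 + 5)/(3 + 5))*(7 + (-17 - 1*(-1))) = (10/8)*(7 + (-17 + 1)) = ((⅛)*10)*(7 - 16) = (5/4)*(-9) = -45/4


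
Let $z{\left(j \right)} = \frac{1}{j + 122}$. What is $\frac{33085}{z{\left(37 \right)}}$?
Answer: $5260515$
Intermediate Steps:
$z{\left(j \right)} = \frac{1}{122 + j}$
$\frac{33085}{z{\left(37 \right)}} = \frac{33085}{\frac{1}{122 + 37}} = \frac{33085}{\frac{1}{159}} = 33085 \frac{1}{\frac{1}{159}} = 33085 \cdot 159 = 5260515$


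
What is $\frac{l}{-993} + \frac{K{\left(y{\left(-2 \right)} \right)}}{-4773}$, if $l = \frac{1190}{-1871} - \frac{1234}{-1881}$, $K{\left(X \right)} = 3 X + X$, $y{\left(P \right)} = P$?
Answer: $\frac{9207196864}{5560092428913} \approx 0.0016559$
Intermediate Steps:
$K{\left(X \right)} = 4 X$
$l = \frac{70424}{3519351}$ ($l = 1190 \left(- \frac{1}{1871}\right) - - \frac{1234}{1881} = - \frac{1190}{1871} + \frac{1234}{1881} = \frac{70424}{3519351} \approx 0.020011$)
$\frac{l}{-993} + \frac{K{\left(y{\left(-2 \right)} \right)}}{-4773} = \frac{70424}{3519351 \left(-993\right)} + \frac{4 \left(-2\right)}{-4773} = \frac{70424}{3519351} \left(- \frac{1}{993}\right) - - \frac{8}{4773} = - \frac{70424}{3494715543} + \frac{8}{4773} = \frac{9207196864}{5560092428913}$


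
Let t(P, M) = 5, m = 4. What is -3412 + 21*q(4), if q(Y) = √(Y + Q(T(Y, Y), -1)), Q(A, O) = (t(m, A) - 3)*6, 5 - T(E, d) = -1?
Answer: -3328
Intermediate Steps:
T(E, d) = 6 (T(E, d) = 5 - 1*(-1) = 5 + 1 = 6)
Q(A, O) = 12 (Q(A, O) = (5 - 3)*6 = 2*6 = 12)
q(Y) = √(12 + Y) (q(Y) = √(Y + 12) = √(12 + Y))
-3412 + 21*q(4) = -3412 + 21*√(12 + 4) = -3412 + 21*√16 = -3412 + 21*4 = -3412 + 84 = -3328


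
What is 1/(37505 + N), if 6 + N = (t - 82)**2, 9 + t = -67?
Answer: 1/62463 ≈ 1.6009e-5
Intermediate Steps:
t = -76 (t = -9 - 67 = -76)
N = 24958 (N = -6 + (-76 - 82)**2 = -6 + (-158)**2 = -6 + 24964 = 24958)
1/(37505 + N) = 1/(37505 + 24958) = 1/62463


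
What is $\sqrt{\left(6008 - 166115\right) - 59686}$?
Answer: $i \sqrt{219793} \approx 468.82 i$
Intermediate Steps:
$\sqrt{\left(6008 - 166115\right) - 59686} = \sqrt{-160107 - 59686} = \sqrt{-219793} = i \sqrt{219793}$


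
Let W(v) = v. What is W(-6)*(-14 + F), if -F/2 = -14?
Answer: -84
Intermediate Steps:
F = 28 (F = -2*(-14) = 28)
W(-6)*(-14 + F) = -6*(-14 + 28) = -6*14 = -84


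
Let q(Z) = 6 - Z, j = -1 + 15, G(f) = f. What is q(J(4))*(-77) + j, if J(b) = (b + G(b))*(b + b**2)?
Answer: 11872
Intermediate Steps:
J(b) = 2*b*(b + b**2) (J(b) = (b + b)*(b + b**2) = (2*b)*(b + b**2) = 2*b*(b + b**2))
j = 14
q(J(4))*(-77) + j = (6 - 2*4**2*(1 + 4))*(-77) + 14 = (6 - 2*16*5)*(-77) + 14 = (6 - 1*160)*(-77) + 14 = (6 - 160)*(-77) + 14 = -154*(-77) + 14 = 11858 + 14 = 11872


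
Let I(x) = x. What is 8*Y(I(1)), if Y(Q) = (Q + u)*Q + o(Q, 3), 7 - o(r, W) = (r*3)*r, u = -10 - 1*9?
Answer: -112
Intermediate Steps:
u = -19 (u = -10 - 9 = -19)
o(r, W) = 7 - 3*r² (o(r, W) = 7 - r*3*r = 7 - 3*r*r = 7 - 3*r²)
Y(Q) = 7 - 3*Q² + Q*(-19 + Q) (Y(Q) = (Q - 19)*Q + (7 - 3*Q²) = (-19 + Q)*Q + (7 - 3*Q²) = Q*(-19 + Q) + (7 - 3*Q²) = 7 - 3*Q² + Q*(-19 + Q))
8*Y(I(1)) = 8*(7 - 19*1 - 2*1²) = 8*(7 - 19 - 2*1) = 8*(7 - 19 - 2) = 8*(-14) = -112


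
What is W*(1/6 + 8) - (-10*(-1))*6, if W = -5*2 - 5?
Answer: -365/2 ≈ -182.50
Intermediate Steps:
W = -15 (W = -10 - 5 = -15)
W*(1/6 + 8) - (-10*(-1))*6 = -15*(1/6 + 8) - (-10*(-1))*6 = -15*(1/6 + 8) - 10*6 = -15*49/6 - 1*60 = -245/2 - 60 = -365/2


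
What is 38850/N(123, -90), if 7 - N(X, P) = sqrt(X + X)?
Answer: -271950/197 - 38850*sqrt(246)/197 ≈ -4473.5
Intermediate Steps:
N(X, P) = 7 - sqrt(2)*sqrt(X) (N(X, P) = 7 - sqrt(X + X) = 7 - sqrt(2*X) = 7 - sqrt(2)*sqrt(X))
38850/N(123, -90) = 38850/(7 - sqrt(2)*sqrt(123)) = 38850/(7 - sqrt(246))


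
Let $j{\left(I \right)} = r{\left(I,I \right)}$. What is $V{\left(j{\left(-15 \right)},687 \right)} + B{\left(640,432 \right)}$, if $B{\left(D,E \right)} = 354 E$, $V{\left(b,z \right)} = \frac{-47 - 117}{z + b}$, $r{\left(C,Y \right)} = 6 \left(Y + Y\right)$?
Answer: $\frac{77534332}{507} \approx 1.5293 \cdot 10^{5}$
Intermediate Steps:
$r{\left(C,Y \right)} = 12 Y$ ($r{\left(C,Y \right)} = 6 \cdot 2 Y = 12 Y$)
$j{\left(I \right)} = 12 I$
$V{\left(b,z \right)} = - \frac{164}{b + z}$
$V{\left(j{\left(-15 \right)},687 \right)} + B{\left(640,432 \right)} = - \frac{164}{12 \left(-15\right) + 687} + 354 \cdot 432 = - \frac{164}{-180 + 687} + 152928 = - \frac{164}{507} + 152928 = \frac{77534332}{507}$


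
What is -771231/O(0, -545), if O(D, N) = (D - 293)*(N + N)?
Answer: -771231/319370 ≈ -2.4149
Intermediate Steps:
O(D, N) = 2*N*(-293 + D) (O(D, N) = (-293 + D)*(2*N) = 2*N*(-293 + D))
-771231/O(0, -545) = -771231*(-1/(1090*(-293 + 0))) = -771231/(2*(-545)*(-293)) = -771231/319370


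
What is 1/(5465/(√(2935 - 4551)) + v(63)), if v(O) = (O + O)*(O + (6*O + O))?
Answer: 102622464/6516966820081 + 21860*I*√101/6516966820081 ≈ 1.5747e-5 + 3.3711e-8*I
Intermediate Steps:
v(O) = 16*O² (v(O) = (2*O)*(O + 7*O) = (2*O)*(8*O) = 16*O²)
1/(5465/(√(2935 - 4551)) + v(63)) = 1/(5465/(√(2935 - 4551)) + 16*63²) = 1/(5465/(√(-1616)) + 16*3969) = 1/(5465/((4*I*√101)) + 63504) = 1/(5465*(-I*√101/404) + 63504) = 1/(-5465*I*√101/404 + 63504) = 1/(63504 - 5465*I*√101/404)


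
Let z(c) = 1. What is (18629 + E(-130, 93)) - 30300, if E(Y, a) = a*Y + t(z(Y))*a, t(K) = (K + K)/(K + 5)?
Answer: -23730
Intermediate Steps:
t(K) = 2*K/(5 + K) (t(K) = (2*K)/(5 + K) = 2*K/(5 + K))
E(Y, a) = a/3 + Y*a (E(Y, a) = a*Y + (2*1/(5 + 1))*a = Y*a + (2*1/6)*a = Y*a + (2*1*(⅙))*a = Y*a + a/3 = a/3 + Y*a)
(18629 + E(-130, 93)) - 30300 = (18629 + 93*(⅓ - 130)) - 30300 = (18629 + 93*(-389/3)) - 30300 = (18629 - 12059) - 30300 = 6570 - 30300 = -23730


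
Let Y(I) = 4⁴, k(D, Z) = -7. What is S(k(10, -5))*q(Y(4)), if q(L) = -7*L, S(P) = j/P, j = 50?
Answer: 12800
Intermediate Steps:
Y(I) = 256
S(P) = 50/P
S(k(10, -5))*q(Y(4)) = (50/(-7))*(-7*256) = (50*(-⅐))*(-1792) = -50/7*(-1792) = 12800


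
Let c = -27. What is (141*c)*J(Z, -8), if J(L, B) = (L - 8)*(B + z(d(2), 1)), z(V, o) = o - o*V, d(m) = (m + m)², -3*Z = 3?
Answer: -788049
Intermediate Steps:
Z = -1 (Z = -⅓*3 = -1)
d(m) = 4*m² (d(m) = (2*m)² = 4*m²)
z(V, o) = o - V*o
J(L, B) = (-15 + B)*(-8 + L) (J(L, B) = (L - 8)*(B + 1*(1 - 4*2²)) = (-8 + L)*(B + 1*(1 - 4*4)) = (-8 + L)*(B + 1*(1 - 1*16)) = (-8 + L)*(B + 1*(1 - 16)) = (-8 + L)*(B + 1*(-15)) = (-8 + L)*(B - 15) = (-8 + L)*(-15 + B) = (-15 + B)*(-8 + L))
(141*c)*J(Z, -8) = (141*(-27))*(120 - 15*(-1) - 8*(-8) - 8*(-1)) = -3807*(120 + 15 + 64 + 8) = -3807*207 = -788049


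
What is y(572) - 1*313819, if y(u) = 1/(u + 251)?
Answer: -258273036/823 ≈ -3.1382e+5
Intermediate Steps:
y(u) = 1/(251 + u)
y(572) - 1*313819 = 1/(251 + 572) - 1*313819 = 1/823 - 313819 = -258273036/823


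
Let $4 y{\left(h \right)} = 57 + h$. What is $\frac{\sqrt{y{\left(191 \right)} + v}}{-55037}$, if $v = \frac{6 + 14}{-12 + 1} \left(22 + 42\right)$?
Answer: $- \frac{i \sqrt{6578}}{605407} \approx - 0.00013397 i$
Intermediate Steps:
$y{\left(h \right)} = \frac{57}{4} + \frac{h}{4}$ ($y{\left(h \right)} = \frac{57 + h}{4} = \frac{57}{4} + \frac{h}{4}$)
$v = - \frac{1280}{11}$ ($v = \frac{20}{-11} \cdot 64 = 20 \left(- \frac{1}{11}\right) 64 = \left(- \frac{20}{11}\right) 64 = - \frac{1280}{11} \approx -116.36$)
$\frac{\sqrt{y{\left(191 \right)} + v}}{-55037} = \frac{\sqrt{\left(\frac{57}{4} + \frac{1}{4} \cdot 191\right) - \frac{1280}{11}}}{-55037} = \sqrt{\left(\frac{57}{4} + \frac{191}{4}\right) - \frac{1280}{11}} \left(- \frac{1}{55037}\right) = \sqrt{62 - \frac{1280}{11}} \left(- \frac{1}{55037}\right) = \sqrt{- \frac{598}{11}} \left(- \frac{1}{55037}\right) = \frac{i \sqrt{6578}}{11} \left(- \frac{1}{55037}\right) = - \frac{i \sqrt{6578}}{605407}$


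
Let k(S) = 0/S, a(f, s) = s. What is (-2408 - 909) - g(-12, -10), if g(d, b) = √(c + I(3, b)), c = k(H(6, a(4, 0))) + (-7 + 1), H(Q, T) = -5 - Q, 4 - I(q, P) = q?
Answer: -3317 - I*√5 ≈ -3317.0 - 2.2361*I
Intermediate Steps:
I(q, P) = 4 - q
k(S) = 0
c = -6 (c = 0 + (-7 + 1) = 0 - 6 = -6)
g(d, b) = I*√5 (g(d, b) = √(-6 + (4 - 1*3)) = √(-6 + (4 - 3)) = √(-6 + 1) = √(-5) = I*√5)
(-2408 - 909) - g(-12, -10) = (-2408 - 909) - I*√5 = -3317 - I*√5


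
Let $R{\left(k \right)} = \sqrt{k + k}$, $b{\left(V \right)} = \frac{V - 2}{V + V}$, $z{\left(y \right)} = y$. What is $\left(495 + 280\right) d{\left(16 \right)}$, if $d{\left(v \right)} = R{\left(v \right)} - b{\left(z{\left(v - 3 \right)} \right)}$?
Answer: $- \frac{8525}{26} + 3100 \sqrt{2} \approx 4056.2$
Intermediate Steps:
$b{\left(V \right)} = \frac{-2 + V}{2 V}$
$R{\left(k \right)} = \sqrt{2} \sqrt{k}$ ($R{\left(k \right)} = \sqrt{2 k} = \sqrt{2} \sqrt{k}$)
$d{\left(v \right)} = \sqrt{2} \sqrt{v} - \frac{-5 + v}{2 \left(-3 + v\right)}$ ($d{\left(v \right)} = \sqrt{2} \sqrt{v} - \frac{-2 + \left(v - 3\right)}{2 \left(v - 3\right)} = \sqrt{2} \sqrt{v} - \frac{-2 + \left(-3 + v\right)}{2 \left(-3 + v\right)} = \sqrt{2} \sqrt{v} - \frac{-5 + v}{2 \left(-3 + v\right)}$)
$\left(495 + 280\right) d{\left(16 \right)} = \left(495 + 280\right) \frac{5 - 16 + 2 \sqrt{2} \sqrt{16} \left(-3 + 16\right)}{2 \left(-3 + 16\right)} = 775 \frac{5 - 16 + 2 \sqrt{2} \cdot 4 \cdot 13}{2 \cdot 13} = 775 \cdot \frac{1}{2} \cdot \frac{1}{13} \left(5 - 16 + 104 \sqrt{2}\right) = 775 \cdot \frac{1}{2} \cdot \frac{1}{13} \left(-11 + 104 \sqrt{2}\right) = 775 \left(- \frac{11}{26} + 4 \sqrt{2}\right) = - \frac{8525}{26} + 3100 \sqrt{2}$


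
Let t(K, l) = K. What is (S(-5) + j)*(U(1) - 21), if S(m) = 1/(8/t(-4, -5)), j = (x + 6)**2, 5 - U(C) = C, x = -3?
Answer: -289/2 ≈ -144.50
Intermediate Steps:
U(C) = 5 - C
j = 9 (j = (-3 + 6)**2 = 3**2 = 9)
S(m) = -1/2 (S(m) = 1/(8/(-4)) = 1/(8*(-1/4)) = 1/(-2) = -1/2)
(S(-5) + j)*(U(1) - 21) = (-1/2 + 9)*((5 - 1*1) - 21) = 17*((5 - 1) - 21)/2 = 17*(4 - 21)/2 = (17/2)*(-17) = -289/2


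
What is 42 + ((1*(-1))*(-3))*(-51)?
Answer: -111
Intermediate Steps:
42 + ((1*(-1))*(-3))*(-51) = 42 - 1*(-3)*(-51) = 42 + 3*(-51) = 42 - 153 = -111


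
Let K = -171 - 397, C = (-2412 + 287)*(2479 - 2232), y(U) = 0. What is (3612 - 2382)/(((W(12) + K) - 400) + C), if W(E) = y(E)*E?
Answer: -410/175281 ≈ -0.0023391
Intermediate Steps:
W(E) = 0 (W(E) = 0*E = 0)
C = -524875 (C = -2125*247 = -524875)
K = -568
(3612 - 2382)/(((W(12) + K) - 400) + C) = (3612 - 2382)/(((0 - 568) - 400) - 524875) = 1230/((-568 - 400) - 524875) = 1230/(-968 - 524875) = 1230/(-525843) = 1230*(-1/525843) = -410/175281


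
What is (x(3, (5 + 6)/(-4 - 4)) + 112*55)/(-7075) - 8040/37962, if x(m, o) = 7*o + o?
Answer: -48385223/44763525 ≈ -1.0809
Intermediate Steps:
x(m, o) = 8*o
(x(3, (5 + 6)/(-4 - 4)) + 112*55)/(-7075) - 8040/37962 = (8*((5 + 6)/(-4 - 4)) + 112*55)/(-7075) - 8040/37962 = (8*(11/(-8)) + 6160)*(-1/7075) - 8040*1/37962 = (8*(11*(-⅛)) + 6160)*(-1/7075) - 1340/6327 = (8*(-11/8) + 6160)*(-1/7075) - 1340/6327 = (-11 + 6160)*(-1/7075) - 1340/6327 = 6149*(-1/7075) - 1340/6327 = -6149/7075 - 1340/6327 = -48385223/44763525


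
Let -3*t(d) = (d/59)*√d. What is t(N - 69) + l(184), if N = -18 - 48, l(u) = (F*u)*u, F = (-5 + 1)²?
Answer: 541696 + 135*I*√15/59 ≈ 5.417e+5 + 8.8619*I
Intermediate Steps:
F = 16 (F = (-4)² = 16)
l(u) = 16*u² (l(u) = (16*u)*u = 16*u²)
N = -66
t(d) = -d^(3/2)/177 (t(d) = -d/59*√d/3 = -d^(3/2)/177)
t(N - 69) + l(184) = -(-66 - 69)^(3/2)/177 + 16*184² = -(-135)*I*√15/59 + 16*33856 = -(-135)*I*√15/59 + 541696 = 135*I*√15/59 + 541696 = 541696 + 135*I*√15/59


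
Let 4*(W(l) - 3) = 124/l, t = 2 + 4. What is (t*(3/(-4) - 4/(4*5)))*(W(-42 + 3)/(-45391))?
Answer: 43/155285 ≈ 0.00027691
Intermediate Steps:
t = 6
W(l) = 3 + 31/l (W(l) = 3 + (124/l)/4 = 3 + 31/l)
(t*(3/(-4) - 4/(4*5)))*(W(-42 + 3)/(-45391)) = (6*(3/(-4) - 4/(4*5)))*((3 + 31/(-42 + 3))/(-45391)) = (6*(3*(-¼) - 4/20))*((3 + 31/(-39))*(-1/45391)) = (6*(-¾ - 4*1/20))*((3 + 31*(-1/39))*(-1/45391)) = (6*(-¾ - ⅕))*((3 - 31/39)*(-1/45391)) = (6*(-19/20))*((86/39)*(-1/45391)) = -57/10*(-86/1770249) = 43/155285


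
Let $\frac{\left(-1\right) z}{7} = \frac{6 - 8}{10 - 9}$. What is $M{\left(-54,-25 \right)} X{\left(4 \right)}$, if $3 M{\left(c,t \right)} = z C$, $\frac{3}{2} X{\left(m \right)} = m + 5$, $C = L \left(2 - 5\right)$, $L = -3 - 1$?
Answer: $336$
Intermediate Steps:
$L = -4$
$z = 14$ ($z = - 7 \frac{6 - 8}{10 - 9} = - 7 \left(- \frac{2}{1}\right) = - 7 \left(\left(-2\right) 1\right) = \left(-7\right) \left(-2\right) = 14$)
$C = 12$ ($C = - 4 \left(2 - 5\right) = \left(-4\right) \left(-3\right) = 12$)
$X{\left(m \right)} = \frac{10}{3} + \frac{2 m}{3}$ ($X{\left(m \right)} = \frac{2 \left(m + 5\right)}{3} = \frac{2 \left(5 + m\right)}{3} = \frac{10}{3} + \frac{2 m}{3}$)
$M{\left(c,t \right)} = 56$ ($M{\left(c,t \right)} = \frac{14 \cdot 12}{3} = \frac{1}{3} \cdot 168 = 56$)
$M{\left(-54,-25 \right)} X{\left(4 \right)} = 56 \left(\frac{10}{3} + \frac{2}{3} \cdot 4\right) = 56 \left(\frac{10}{3} + \frac{8}{3}\right) = 56 \cdot 6 = 336$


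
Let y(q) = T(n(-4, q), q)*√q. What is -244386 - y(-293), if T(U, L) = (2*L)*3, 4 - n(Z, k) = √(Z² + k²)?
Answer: -244386 + 1758*I*√293 ≈ -2.4439e+5 + 30092.0*I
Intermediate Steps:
n(Z, k) = 4 - √(Z² + k²)
T(U, L) = 6*L
y(q) = 6*q^(3/2) (y(q) = (6*q)*√q = 6*q^(3/2))
-244386 - y(-293) = -244386 - 6*(-293)^(3/2) = -244386 - 6*(-293*I*√293) = -244386 - (-1758)*I*√293 = -244386 + 1758*I*√293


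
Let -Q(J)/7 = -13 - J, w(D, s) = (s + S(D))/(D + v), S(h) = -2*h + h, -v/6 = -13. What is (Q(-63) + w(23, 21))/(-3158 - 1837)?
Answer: 3928/56055 ≈ 0.070074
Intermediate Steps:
v = 78 (v = -6*(-13) = 78)
S(h) = -h
w(D, s) = (s - D)/(78 + D) (w(D, s) = (s - D)/(D + 78) = (s - D)/(78 + D))
Q(J) = 91 + 7*J (Q(J) = -7*(-13 - J) = 91 + 7*J)
(Q(-63) + w(23, 21))/(-3158 - 1837) = ((91 + 7*(-63)) + (21 - 1*23)/(78 + 23))/(-3158 - 1837) = ((91 - 441) + (21 - 23)/101)/(-4995) = (-350 + (1/101)*(-2))*(-1/4995) = (-350 - 2/101)*(-1/4995) = -35352/101*(-1/4995) = 3928/56055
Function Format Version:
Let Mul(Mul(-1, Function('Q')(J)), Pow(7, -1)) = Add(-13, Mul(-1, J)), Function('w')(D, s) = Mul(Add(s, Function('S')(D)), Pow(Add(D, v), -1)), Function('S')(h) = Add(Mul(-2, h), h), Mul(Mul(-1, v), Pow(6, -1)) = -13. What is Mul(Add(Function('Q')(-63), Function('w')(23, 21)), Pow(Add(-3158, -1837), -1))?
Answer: Rational(3928, 56055) ≈ 0.070074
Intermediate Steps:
v = 78 (v = Mul(-6, -13) = 78)
Function('S')(h) = Mul(-1, h)
Function('w')(D, s) = Mul(Pow(Add(78, D), -1), Add(s, Mul(-1, D))) (Function('w')(D, s) = Mul(Add(s, Mul(-1, D)), Pow(Add(D, 78), -1)) = Mul(Add(s, Mul(-1, D)), Pow(Add(78, D), -1)) = Mul(Pow(Add(78, D), -1), Add(s, Mul(-1, D))))
Function('Q')(J) = Add(91, Mul(7, J)) (Function('Q')(J) = Mul(-7, Add(-13, Mul(-1, J))) = Add(91, Mul(7, J)))
Mul(Add(Function('Q')(-63), Function('w')(23, 21)), Pow(Add(-3158, -1837), -1)) = Mul(Add(Add(91, Mul(7, -63)), Mul(Pow(Add(78, 23), -1), Add(21, Mul(-1, 23)))), Pow(Add(-3158, -1837), -1)) = Mul(Add(Add(91, -441), Mul(Pow(101, -1), Add(21, -23))), Pow(-4995, -1)) = Mul(Add(-350, Mul(Rational(1, 101), -2)), Rational(-1, 4995)) = Mul(Add(-350, Rational(-2, 101)), Rational(-1, 4995)) = Mul(Rational(-35352, 101), Rational(-1, 4995)) = Rational(3928, 56055)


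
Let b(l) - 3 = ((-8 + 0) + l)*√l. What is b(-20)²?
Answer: (3 - 56*I*√5)² ≈ -15671.0 - 751.32*I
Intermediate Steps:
b(l) = 3 + √l*(-8 + l) (b(l) = 3 + ((-8 + 0) + l)*√l = 3 + (-8 + l)*√l = 3 + √l*(-8 + l))
b(-20)² = (3 + (-20)^(3/2) - 16*I*√5)² = (3 - 40*I*√5 - 16*I*√5)² = (3 - 56*I*√5)²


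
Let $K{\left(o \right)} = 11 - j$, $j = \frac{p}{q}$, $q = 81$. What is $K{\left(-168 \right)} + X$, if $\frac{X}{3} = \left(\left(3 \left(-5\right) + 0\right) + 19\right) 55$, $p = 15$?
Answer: $\frac{18112}{27} \approx 670.81$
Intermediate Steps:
$j = \frac{5}{27}$ ($j = \frac{15}{81} = 15 \cdot \frac{1}{81} = \frac{5}{27} \approx 0.18519$)
$K{\left(o \right)} = \frac{292}{27}$ ($K{\left(o \right)} = 11 - \frac{5}{27} = \frac{292}{27}$)
$X = 660$ ($X = 3 \left(\left(3 \left(-5\right) + 0\right) + 19\right) 55 = 3 \left(\left(-15 + 0\right) + 19\right) 55 = 3 \left(-15 + 19\right) 55 = 3 \cdot 4 \cdot 55 = 3 \cdot 220 = 660$)
$K{\left(-168 \right)} + X = \frac{292}{27} + 660 = \frac{18112}{27}$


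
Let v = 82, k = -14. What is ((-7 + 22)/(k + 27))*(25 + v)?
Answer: 1605/13 ≈ 123.46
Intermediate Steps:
((-7 + 22)/(k + 27))*(25 + v) = ((-7 + 22)/(-14 + 27))*(25 + 82) = (15/13)*107 = 1605/13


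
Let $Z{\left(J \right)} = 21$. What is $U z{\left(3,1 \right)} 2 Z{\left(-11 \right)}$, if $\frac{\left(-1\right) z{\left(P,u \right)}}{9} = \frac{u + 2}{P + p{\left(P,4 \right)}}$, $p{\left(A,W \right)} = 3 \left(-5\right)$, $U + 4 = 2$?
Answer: $-189$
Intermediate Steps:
$U = -2$ ($U = -4 + 2 = -2$)
$p{\left(A,W \right)} = -15$
$z{\left(P,u \right)} = - \frac{9 \left(2 + u\right)}{-15 + P}$ ($z{\left(P,u \right)} = - 9 \frac{u + 2}{P - 15} = - 9 \frac{2 + u}{-15 + P} = - \frac{9 \left(2 + u\right)}{-15 + P}$)
$U z{\left(3,1 \right)} 2 Z{\left(-11 \right)} = - 2 \frac{9 \left(-2 - 1\right)}{-15 + 3} \cdot 2 \cdot 21 = - 2 \frac{9 \left(-2 - 1\right)}{-12} \cdot 2 \cdot 21 = - 2 \cdot 9 \left(- \frac{1}{12}\right) \left(-3\right) 2 \cdot 21 = \left(-2\right) \frac{9}{4} \cdot 2 \cdot 21 = \left(- \frac{9}{2}\right) 2 \cdot 21 = \left(-9\right) 21 = -189$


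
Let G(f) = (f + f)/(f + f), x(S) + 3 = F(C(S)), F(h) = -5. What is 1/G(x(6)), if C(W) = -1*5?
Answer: 1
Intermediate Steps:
C(W) = -5
x(S) = -8 (x(S) = -3 - 5 = -8)
G(f) = 1 (G(f) = (2*f)/((2*f)) = (2*f)*(1/(2*f)) = 1)
1/G(x(6)) = 1/1 = 1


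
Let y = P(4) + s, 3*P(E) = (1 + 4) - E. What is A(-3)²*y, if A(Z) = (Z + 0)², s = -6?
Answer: -459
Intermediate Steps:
P(E) = 5/3 - E/3 (P(E) = ((1 + 4) - E)/3 = (5 - E)/3 = 5/3 - E/3)
A(Z) = Z²
y = -17/3 (y = (5/3 - ⅓*4) - 6 = (5/3 - 4/3) - 6 = ⅓ - 6 = -17/3 ≈ -5.6667)
A(-3)²*y = ((-3)²)²*(-17/3) = 9²*(-17/3) = 81*(-17/3) = -459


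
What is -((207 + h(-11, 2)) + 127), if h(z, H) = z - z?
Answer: -334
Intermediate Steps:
h(z, H) = 0
-((207 + h(-11, 2)) + 127) = -((207 + 0) + 127) = -(207 + 127) = -1*334 = -334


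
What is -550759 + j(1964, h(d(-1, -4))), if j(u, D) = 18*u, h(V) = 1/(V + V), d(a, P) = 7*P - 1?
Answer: -515407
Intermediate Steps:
d(a, P) = -1 + 7*P
h(V) = 1/(2*V)
-550759 + j(1964, h(d(-1, -4))) = -550759 + 18*1964 = -550759 + 35352 = -515407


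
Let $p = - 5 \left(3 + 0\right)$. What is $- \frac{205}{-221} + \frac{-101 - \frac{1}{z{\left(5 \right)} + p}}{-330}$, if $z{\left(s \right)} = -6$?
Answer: $\frac{188917}{153153} \approx 1.2335$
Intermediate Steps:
$p = -15$ ($p = \left(-5\right) 3 = -15$)
$- \frac{205}{-221} + \frac{-101 - \frac{1}{z{\left(5 \right)} + p}}{-330} = - \frac{205}{-221} + \frac{-101 - \frac{1}{-6 - 15}}{-330} = \left(-205\right) \left(- \frac{1}{221}\right) + \left(-101 - \frac{1}{-21}\right) \left(- \frac{1}{330}\right) = \frac{205}{221} + \left(-101 - - \frac{1}{21}\right) \left(- \frac{1}{330}\right) = \frac{205}{221} + \left(-101 + \frac{1}{21}\right) \left(- \frac{1}{330}\right) = \frac{205}{221} - - \frac{212}{693} = \frac{205}{221} + \frac{212}{693} = \frac{188917}{153153}$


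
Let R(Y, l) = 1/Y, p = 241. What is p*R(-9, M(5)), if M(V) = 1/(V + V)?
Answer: -241/9 ≈ -26.778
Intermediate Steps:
M(V) = 1/(2*V)
p*R(-9, M(5)) = 241/(-9) = 241*(-⅑) = -241/9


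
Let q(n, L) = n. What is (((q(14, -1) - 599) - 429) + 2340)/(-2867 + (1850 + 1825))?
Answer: 663/404 ≈ 1.6411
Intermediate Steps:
(((q(14, -1) - 599) - 429) + 2340)/(-2867 + (1850 + 1825)) = (((14 - 599) - 429) + 2340)/(-2867 + (1850 + 1825)) = ((-585 - 429) + 2340)/(-2867 + 3675) = (-1014 + 2340)/808 = 1326*(1/808) = 663/404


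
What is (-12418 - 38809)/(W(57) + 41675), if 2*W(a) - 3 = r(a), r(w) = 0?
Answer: -102454/83353 ≈ -1.2292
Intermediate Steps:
W(a) = 3/2 (W(a) = 3/2 + (½)*0 = 3/2 + 0 = 3/2)
(-12418 - 38809)/(W(57) + 41675) = (-12418 - 38809)/(3/2 + 41675) = -51227/83353/2 = -51227*2/83353 = -102454/83353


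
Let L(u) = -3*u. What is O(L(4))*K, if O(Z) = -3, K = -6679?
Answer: 20037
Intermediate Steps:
O(L(4))*K = -3*(-6679) = 20037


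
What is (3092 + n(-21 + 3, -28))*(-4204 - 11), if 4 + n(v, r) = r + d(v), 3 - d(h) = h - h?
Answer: -12910545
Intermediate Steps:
d(h) = 3 (d(h) = 3 - (h - h) = 3 - 1*0 = 3 + 0 = 3)
n(v, r) = -1 + r (n(v, r) = -4 + (r + 3) = -4 + (3 + r) = -1 + r)
(3092 + n(-21 + 3, -28))*(-4204 - 11) = (3092 + (-1 - 28))*(-4204 - 11) = (3092 - 29)*(-4215) = 3063*(-4215) = -12910545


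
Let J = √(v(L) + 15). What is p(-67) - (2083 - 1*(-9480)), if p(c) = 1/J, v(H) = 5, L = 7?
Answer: -11563 + √5/10 ≈ -11563.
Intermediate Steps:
J = 2*√5 (J = √(5 + 15) = √20 = 2*√5 ≈ 4.4721)
p(c) = √5/10 (p(c) = 1/(2*√5) = √5/10)
p(-67) - (2083 - 1*(-9480)) = √5/10 - (2083 - 1*(-9480)) = √5/10 - (2083 + 9480) = √5/10 - 1*11563 = √5/10 - 11563 = -11563 + √5/10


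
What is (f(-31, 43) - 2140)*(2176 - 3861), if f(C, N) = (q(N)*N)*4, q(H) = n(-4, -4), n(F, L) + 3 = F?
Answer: 5634640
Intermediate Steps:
n(F, L) = -3 + F
q(H) = -7 (q(H) = -3 - 4 = -7)
f(C, N) = -28*N (f(C, N) = -7*N*4 = -28*N)
(f(-31, 43) - 2140)*(2176 - 3861) = (-28*43 - 2140)*(2176 - 3861) = (-1204 - 2140)*(-1685) = -3344*(-1685) = 5634640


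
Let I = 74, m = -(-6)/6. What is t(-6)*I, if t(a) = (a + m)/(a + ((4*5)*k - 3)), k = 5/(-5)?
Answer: 370/29 ≈ 12.759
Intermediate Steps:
k = -1 (k = 5*(-⅕) = -1)
m = 1 (m = -(-6)/6 = -2*(-½) = 1)
t(a) = (1 + a)/(-23 + a) (t(a) = (a + 1)/(a + ((4*5)*(-1) - 3)) = (1 + a)/(a + (20*(-1) - 3)) = (1 + a)/(a + (-20 - 3)) = (1 + a)/(a - 23) = (1 + a)/(-23 + a))
t(-6)*I = ((1 - 6)/(-23 - 6))*74 = (-5/(-29))*74 = -1/29*(-5)*74 = (5/29)*74 = 370/29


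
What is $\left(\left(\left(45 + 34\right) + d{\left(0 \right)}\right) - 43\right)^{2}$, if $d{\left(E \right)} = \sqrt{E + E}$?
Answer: $1296$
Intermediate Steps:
$d{\left(E \right)} = \sqrt{2} \sqrt{E}$ ($d{\left(E \right)} = \sqrt{2 E} = \sqrt{2} \sqrt{E}$)
$\left(\left(\left(45 + 34\right) + d{\left(0 \right)}\right) - 43\right)^{2} = \left(\left(\left(45 + 34\right) + \sqrt{2} \sqrt{0}\right) - 43\right)^{2} = \left(\left(79 + \sqrt{2} \cdot 0\right) - 43\right)^{2} = \left(\left(79 + 0\right) - 43\right)^{2} = \left(79 - 43\right)^{2} = 36^{2} = 1296$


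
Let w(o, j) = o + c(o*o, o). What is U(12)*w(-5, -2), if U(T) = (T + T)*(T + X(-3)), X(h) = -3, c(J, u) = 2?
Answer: -648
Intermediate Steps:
w(o, j) = 2 + o (w(o, j) = o + 2 = 2 + o)
U(T) = 2*T*(-3 + T) (U(T) = (T + T)*(T - 3) = (2*T)*(-3 + T) = 2*T*(-3 + T))
U(12)*w(-5, -2) = (2*12*(-3 + 12))*(2 - 5) = (2*12*9)*(-3) = 216*(-3) = -648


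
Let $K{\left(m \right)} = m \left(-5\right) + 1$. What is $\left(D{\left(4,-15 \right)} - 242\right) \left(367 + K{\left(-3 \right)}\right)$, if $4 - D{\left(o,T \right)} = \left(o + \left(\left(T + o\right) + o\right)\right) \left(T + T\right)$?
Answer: $-125624$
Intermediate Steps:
$D{\left(o,T \right)} = 4 - 2 T \left(T + 3 o\right)$ ($D{\left(o,T \right)} = 4 - \left(o + \left(\left(T + o\right) + o\right)\right) \left(T + T\right) = 4 - \left(o + \left(T + 2 o\right)\right) 2 T = 4 - \left(T + 3 o\right) 2 T = 4 - 2 T \left(T + 3 o\right)$)
$K{\left(m \right)} = 1 - 5 m$ ($K{\left(m \right)} = - 5 m + 1 = 1 - 5 m$)
$\left(D{\left(4,-15 \right)} - 242\right) \left(367 + K{\left(-3 \right)}\right) = \left(\left(4 - 2 \left(-15\right)^{2} - \left(-90\right) 4\right) - 242\right) \left(367 + \left(1 - -15\right)\right) = \left(\left(4 - 450 + 360\right) - 242\right) \left(367 + \left(1 + 15\right)\right) = \left(\left(4 - 450 + 360\right) - 242\right) \left(367 + 16\right) = \left(-86 - 242\right) 383 = \left(-328\right) 383 = -125624$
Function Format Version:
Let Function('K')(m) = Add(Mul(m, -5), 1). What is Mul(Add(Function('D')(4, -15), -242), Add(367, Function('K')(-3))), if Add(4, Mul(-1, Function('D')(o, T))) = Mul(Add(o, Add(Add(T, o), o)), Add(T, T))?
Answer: -125624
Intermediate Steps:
Function('D')(o, T) = Add(4, Mul(-2, T, Add(T, Mul(3, o)))) (Function('D')(o, T) = Add(4, Mul(-1, Mul(Add(o, Add(Add(T, o), o)), Add(T, T)))) = Add(4, Mul(-1, Mul(Add(o, Add(T, Mul(2, o))), Mul(2, T)))) = Add(4, Mul(-1, Mul(Add(T, Mul(3, o)), Mul(2, T)))) = Add(4, Mul(-1, Mul(2, T, Add(T, Mul(3, o))))) = Add(4, Mul(-2, T, Add(T, Mul(3, o)))))
Function('K')(m) = Add(1, Mul(-5, m)) (Function('K')(m) = Add(Mul(-5, m), 1) = Add(1, Mul(-5, m)))
Mul(Add(Function('D')(4, -15), -242), Add(367, Function('K')(-3))) = Mul(Add(Add(4, Mul(-2, Pow(-15, 2)), Mul(-6, -15, 4)), -242), Add(367, Add(1, Mul(-5, -3)))) = Mul(Add(Add(4, Mul(-2, 225), 360), -242), Add(367, Add(1, 15))) = Mul(Add(Add(4, -450, 360), -242), Add(367, 16)) = Mul(Add(-86, -242), 383) = Mul(-328, 383) = -125624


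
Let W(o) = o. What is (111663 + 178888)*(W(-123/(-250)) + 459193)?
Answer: 33354782073523/250 ≈ 1.3342e+11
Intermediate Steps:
(111663 + 178888)*(W(-123/(-250)) + 459193) = (111663 + 178888)*(-123/(-250) + 459193) = 290551*(-123*(-1/250) + 459193) = 290551*(123/250 + 459193) = 290551*(114798373/250) = 33354782073523/250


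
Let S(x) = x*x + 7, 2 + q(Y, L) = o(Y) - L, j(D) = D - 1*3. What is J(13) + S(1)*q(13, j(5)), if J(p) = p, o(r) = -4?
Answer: -51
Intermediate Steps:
j(D) = -3 + D (j(D) = D - 3 = -3 + D)
q(Y, L) = -6 - L (q(Y, L) = -2 + (-4 - L) = -6 - L)
S(x) = 7 + x**2 (S(x) = x**2 + 7 = 7 + x**2)
J(13) + S(1)*q(13, j(5)) = 13 + (7 + 1**2)*(-6 - (-3 + 5)) = 13 + (7 + 1)*(-6 - 1*2) = 13 + 8*(-6 - 2) = 13 + 8*(-8) = 13 - 64 = -51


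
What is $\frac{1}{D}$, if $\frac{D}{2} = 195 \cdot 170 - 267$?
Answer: $\frac{1}{65766} \approx 1.5205 \cdot 10^{-5}$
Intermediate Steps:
$D = 65766$ ($D = 2 \left(195 \cdot 170 - 267\right) = 2 \left(33150 - 267\right) = 2 \cdot 32883 = 65766$)
$\frac{1}{D} = \frac{1}{65766}$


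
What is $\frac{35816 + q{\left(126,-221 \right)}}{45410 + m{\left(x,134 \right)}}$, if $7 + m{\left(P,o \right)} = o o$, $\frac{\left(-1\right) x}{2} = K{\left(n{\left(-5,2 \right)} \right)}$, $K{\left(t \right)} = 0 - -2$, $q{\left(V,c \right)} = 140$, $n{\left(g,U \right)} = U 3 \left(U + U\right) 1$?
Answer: $\frac{35956}{63359} \approx 0.5675$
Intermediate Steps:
$n{\left(g,U \right)} = 6 U^{2}$ ($n{\left(g,U \right)} = 3 U 2 U 1 = 3 U 2 U = 6 U^{2}$)
$K{\left(t \right)} = 2$ ($K{\left(t \right)} = 0 + 2 = 2$)
$x = -4$ ($x = \left(-2\right) 2 = -4$)
$m{\left(P,o \right)} = -7 + o^{2}$ ($m{\left(P,o \right)} = -7 + o o = -7 + o^{2}$)
$\frac{35816 + q{\left(126,-221 \right)}}{45410 + m{\left(x,134 \right)}} = \frac{35816 + 140}{45410 - \left(7 - 134^{2}\right)} = \frac{35956}{45410 + \left(-7 + 17956\right)} = \frac{35956}{45410 + 17949} = \frac{35956}{63359}$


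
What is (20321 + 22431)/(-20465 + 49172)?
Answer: 42752/28707 ≈ 1.4893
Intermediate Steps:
(20321 + 22431)/(-20465 + 49172) = 42752/28707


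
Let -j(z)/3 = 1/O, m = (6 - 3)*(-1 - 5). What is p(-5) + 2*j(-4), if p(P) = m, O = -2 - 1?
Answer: -16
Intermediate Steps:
O = -3
m = -18 (m = 3*(-6) = -18)
p(P) = -18
j(z) = 1 (j(z) = -3/(-3) = -3*(-1/3) = 1)
p(-5) + 2*j(-4) = -18 + 2*1 = -18 + 2 = -16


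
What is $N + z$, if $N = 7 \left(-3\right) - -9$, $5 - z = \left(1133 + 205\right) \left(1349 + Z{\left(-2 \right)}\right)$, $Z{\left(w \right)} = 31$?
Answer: $-1846447$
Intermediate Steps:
$z = -1846435$ ($z = 5 - \left(1133 + 205\right) \left(1349 + 31\right) = 5 - 1338 \cdot 1380 = 5 - 1846440 = -1846435$)
$N = -12$ ($N = -21 + 9 = -12$)
$N + z = -12 - 1846435 = -1846447$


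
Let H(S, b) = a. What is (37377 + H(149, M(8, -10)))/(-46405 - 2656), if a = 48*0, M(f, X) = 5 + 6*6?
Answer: -37377/49061 ≈ -0.76185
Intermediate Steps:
M(f, X) = 41 (M(f, X) = 5 + 36 = 41)
a = 0
H(S, b) = 0
(37377 + H(149, M(8, -10)))/(-46405 - 2656) = (37377 + 0)/(-46405 - 2656) = 37377/(-49061) = 37377*(-1/49061) = -37377/49061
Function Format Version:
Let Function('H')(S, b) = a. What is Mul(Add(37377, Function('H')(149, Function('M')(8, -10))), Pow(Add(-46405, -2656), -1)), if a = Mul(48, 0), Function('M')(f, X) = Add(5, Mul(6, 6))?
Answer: Rational(-37377, 49061) ≈ -0.76185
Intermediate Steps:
Function('M')(f, X) = 41 (Function('M')(f, X) = Add(5, 36) = 41)
a = 0
Function('H')(S, b) = 0
Mul(Add(37377, Function('H')(149, Function('M')(8, -10))), Pow(Add(-46405, -2656), -1)) = Mul(Add(37377, 0), Pow(Add(-46405, -2656), -1)) = Mul(37377, Pow(-49061, -1)) = Mul(37377, Rational(-1, 49061)) = Rational(-37377, 49061)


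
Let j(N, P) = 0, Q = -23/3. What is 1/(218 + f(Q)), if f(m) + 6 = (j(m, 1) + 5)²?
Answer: 1/237 ≈ 0.0042194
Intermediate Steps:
Q = -23/3 (Q = -23*⅓ = -23/3 ≈ -7.6667)
f(m) = 19 (f(m) = -6 + (0 + 5)² = -6 + 5² = -6 + 25 = 19)
1/(218 + f(Q)) = 1/(218 + 19) = 1/237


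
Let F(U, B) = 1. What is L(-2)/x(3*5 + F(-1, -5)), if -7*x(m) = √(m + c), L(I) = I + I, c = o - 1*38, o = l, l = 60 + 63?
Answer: 28*√101/101 ≈ 2.7861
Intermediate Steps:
l = 123
o = 123
c = 85 (c = 123 - 1*38 = 123 - 38 = 85)
L(I) = 2*I
x(m) = -√(85 + m)/7 (x(m) = -√(m + 85)/7 = -√(85 + m)/7)
L(-2)/x(3*5 + F(-1, -5)) = (2*(-2))/((-√(85 + (3*5 + 1))/7)) = -4*(-7/√(85 + (15 + 1))) = -4*(-7/√(85 + 16)) = -4*(-7*√101/101) = -(-28)*√101/101 = 28*√101/101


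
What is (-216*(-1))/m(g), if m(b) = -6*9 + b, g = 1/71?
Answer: -15336/3833 ≈ -4.0010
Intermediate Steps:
g = 1/71 ≈ 0.014085
m(b) = -54 + b
(-216*(-1))/m(g) = (-216*(-1))/(-54 + 1/71) = 216/(-3833/71) = 216*(-71/3833) = -15336/3833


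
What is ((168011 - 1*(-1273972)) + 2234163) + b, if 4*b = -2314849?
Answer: 12389735/4 ≈ 3.0974e+6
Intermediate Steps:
b = -2314849/4 (b = (1/4)*(-2314849) = -2314849/4 ≈ -5.7871e+5)
((168011 - 1*(-1273972)) + 2234163) + b = ((168011 - 1*(-1273972)) + 2234163) - 2314849/4 = ((168011 + 1273972) + 2234163) - 2314849/4 = (1441983 + 2234163) - 2314849/4 = 3676146 - 2314849/4 = 12389735/4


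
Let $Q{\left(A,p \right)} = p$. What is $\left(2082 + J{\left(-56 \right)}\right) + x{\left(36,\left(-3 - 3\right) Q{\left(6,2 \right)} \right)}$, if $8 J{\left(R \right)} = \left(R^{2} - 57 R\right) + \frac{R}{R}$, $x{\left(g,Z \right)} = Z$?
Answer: $\frac{22889}{8} \approx 2861.1$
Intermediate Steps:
$J{\left(R \right)} = \frac{1}{8} - \frac{57 R}{8} + \frac{R^{2}}{8}$ ($J{\left(R \right)} = \frac{\left(R^{2} - 57 R\right) + \frac{R}{R}}{8} = \frac{\left(R^{2} - 57 R\right) + 1}{8} = \frac{1 + R^{2} - 57 R}{8} = \frac{1}{8} - \frac{57 R}{8} + \frac{R^{2}}{8}$)
$\left(2082 + J{\left(-56 \right)}\right) + x{\left(36,\left(-3 - 3\right) Q{\left(6,2 \right)} \right)} = \left(2082 + \left(\frac{1}{8} - -399 + \frac{\left(-56\right)^{2}}{8}\right)\right) + \left(-3 - 3\right) 2 = \left(2082 + \left(\frac{1}{8} + 399 + \frac{1}{8} \cdot 3136\right)\right) - 12 = \left(2082 + \left(\frac{1}{8} + 399 + 392\right)\right) - 12 = \left(2082 + \frac{6329}{8}\right) - 12 = \frac{22985}{8} - 12 = \frac{22889}{8}$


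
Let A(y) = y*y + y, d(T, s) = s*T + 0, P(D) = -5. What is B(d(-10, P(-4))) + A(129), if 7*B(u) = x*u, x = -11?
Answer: 116840/7 ≈ 16691.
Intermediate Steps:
d(T, s) = T*s (d(T, s) = T*s + 0 = T*s)
A(y) = y + y² (A(y) = y² + y = y + y²)
B(u) = -11*u/7 (B(u) = (-11*u)/7 = -11*u/7)
B(d(-10, P(-4))) + A(129) = -(-110)*(-5)/7 + 129*(1 + 129) = -11/7*50 + 129*130 = -550/7 + 16770 = 116840/7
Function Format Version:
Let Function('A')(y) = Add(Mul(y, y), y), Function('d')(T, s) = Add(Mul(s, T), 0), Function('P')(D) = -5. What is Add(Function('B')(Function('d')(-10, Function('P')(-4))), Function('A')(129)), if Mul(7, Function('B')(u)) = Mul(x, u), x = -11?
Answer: Rational(116840, 7) ≈ 16691.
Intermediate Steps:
Function('d')(T, s) = Mul(T, s) (Function('d')(T, s) = Add(Mul(T, s), 0) = Mul(T, s))
Function('A')(y) = Add(y, Pow(y, 2)) (Function('A')(y) = Add(Pow(y, 2), y) = Add(y, Pow(y, 2)))
Function('B')(u) = Mul(Rational(-11, 7), u) (Function('B')(u) = Mul(Rational(1, 7), Mul(-11, u)) = Mul(Rational(-11, 7), u))
Add(Function('B')(Function('d')(-10, Function('P')(-4))), Function('A')(129)) = Add(Mul(Rational(-11, 7), Mul(-10, -5)), Mul(129, Add(1, 129))) = Add(Mul(Rational(-11, 7), 50), Mul(129, 130)) = Add(Rational(-550, 7), 16770) = Rational(116840, 7)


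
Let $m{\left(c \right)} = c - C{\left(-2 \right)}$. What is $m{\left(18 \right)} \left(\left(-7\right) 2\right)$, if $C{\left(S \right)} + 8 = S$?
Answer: $-392$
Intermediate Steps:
$C{\left(S \right)} = -8 + S$
$m{\left(c \right)} = 10 + c$ ($m{\left(c \right)} = c - \left(-8 - 2\right) = c - -10 = c + 10 = 10 + c$)
$m{\left(18 \right)} \left(\left(-7\right) 2\right) = \left(10 + 18\right) \left(\left(-7\right) 2\right) = 28 \left(-14\right) = -392$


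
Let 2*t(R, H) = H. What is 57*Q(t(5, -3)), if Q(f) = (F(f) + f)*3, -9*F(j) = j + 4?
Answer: -304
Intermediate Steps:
t(R, H) = H/2
F(j) = -4/9 - j/9 (F(j) = -(j + 4)/9 = -(4 + j)/9 = -4/9 - j/9)
Q(f) = -4/3 + 8*f/3 (Q(f) = ((-4/9 - f/9) + f)*3 = (-4/9 + 8*f/9)*3 = -4/3 + 8*f/3)
57*Q(t(5, -3)) = 57*(-4/3 + 8*((1/2)*(-3))/3) = 57*(-4/3 + (8/3)*(-3/2)) = 57*(-4/3 - 4) = 57*(-16/3) = -304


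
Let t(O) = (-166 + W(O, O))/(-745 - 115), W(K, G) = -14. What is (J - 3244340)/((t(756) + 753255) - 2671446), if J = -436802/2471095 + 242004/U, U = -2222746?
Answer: 95782054260388513037/56630389607882852685 ≈ 1.6914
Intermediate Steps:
J = -784457386336/2746308263435 (J = -436802/2471095 + 242004/(-2222746) = -436802*1/2471095 + 242004*(-1/2222746) = -436802/2471095 - 121002/1111373 = -784457386336/2746308263435 ≈ -0.28564)
t(O) = 9/43 (t(O) = (-166 - 14)/(-745 - 115) = -180/(-860) = -180*(-1/860) = 9/43)
(J - 3244340)/((t(756) + 753255) - 2671446) = (-784457386336/2746308263435 - 3244340)/((9/43 + 753255) - 2671446) = -8909958535850094236/(2746308263435*(32389974/43 - 2671446)) = -8909958535850094236/(2746308263435*(-82482204/43)) = -8909958535850094236/2746308263435*(-43/82482204) = 95782054260388513037/56630389607882852685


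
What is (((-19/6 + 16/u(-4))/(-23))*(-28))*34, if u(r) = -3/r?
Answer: 51884/69 ≈ 751.94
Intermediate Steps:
(((-19/6 + 16/u(-4))/(-23))*(-28))*34 = (((-19/6 + 16/((-3/(-4))))/(-23))*(-28))*34 = (((-19*⅙ + 16/((-3*(-¼))))*(-1/23))*(-28))*34 = (((-19/6 + 16/(¾))*(-1/23))*(-28))*34 = (((-19/6 + 16*(4/3))*(-1/23))*(-28))*34 = (((-19/6 + 64/3)*(-1/23))*(-28))*34 = (((109/6)*(-1/23))*(-28))*34 = -109/138*(-28)*34 = (1526/69)*34 = 51884/69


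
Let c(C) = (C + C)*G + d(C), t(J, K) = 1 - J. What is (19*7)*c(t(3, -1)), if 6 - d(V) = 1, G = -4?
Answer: 2793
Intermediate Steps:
d(V) = 5 (d(V) = 6 - 1*1 = 6 - 1 = 5)
c(C) = 5 - 8*C (c(C) = (C + C)*(-4) + 5 = (2*C)*(-4) + 5 = -8*C + 5 = 5 - 8*C)
(19*7)*c(t(3, -1)) = (19*7)*(5 - 8*(1 - 1*3)) = 133*(5 - 8*(1 - 3)) = 133*(5 - 8*(-2)) = 133*(5 + 16) = 133*21 = 2793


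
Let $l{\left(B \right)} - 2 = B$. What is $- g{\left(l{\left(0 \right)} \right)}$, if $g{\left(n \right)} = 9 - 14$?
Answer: $5$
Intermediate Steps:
$l{\left(B \right)} = 2 + B$
$g{\left(n \right)} = -5$ ($g{\left(n \right)} = 9 - 14 = -5$)
$- g{\left(l{\left(0 \right)} \right)} = \left(-1\right) \left(-5\right) = 5$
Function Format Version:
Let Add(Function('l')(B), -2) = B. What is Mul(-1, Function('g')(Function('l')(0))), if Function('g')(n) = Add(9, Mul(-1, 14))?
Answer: 5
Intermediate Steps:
Function('l')(B) = Add(2, B)
Function('g')(n) = -5 (Function('g')(n) = Add(9, -14) = -5)
Mul(-1, Function('g')(Function('l')(0))) = Mul(-1, -5) = 5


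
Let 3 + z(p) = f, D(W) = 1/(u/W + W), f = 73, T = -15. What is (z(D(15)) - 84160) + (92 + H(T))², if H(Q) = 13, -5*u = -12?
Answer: -73065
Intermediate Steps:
u = 12/5 (u = -⅕*(-12) = 12/5 ≈ 2.4000)
D(W) = 1/(W + 12/(5*W)) (D(W) = 1/(12/(5*W) + W) = 1/(W + 12/(5*W)))
z(p) = 70 (z(p) = -3 + 73 = 70)
(z(D(15)) - 84160) + (92 + H(T))² = (70 - 84160) + (92 + 13)² = -84090 + 105² = -84090 + 11025 = -73065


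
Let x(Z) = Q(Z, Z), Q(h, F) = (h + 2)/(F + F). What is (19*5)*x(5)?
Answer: 133/2 ≈ 66.500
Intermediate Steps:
Q(h, F) = (2 + h)/(2*F) (Q(h, F) = (2 + h)/((2*F)) = (2 + h)*(1/(2*F)) = (2 + h)/(2*F))
x(Z) = (2 + Z)/(2*Z)
(19*5)*x(5) = (19*5)*((1/2)*(2 + 5)/5) = 95*((1/2)*(1/5)*7) = 95*(7/10) = 133/2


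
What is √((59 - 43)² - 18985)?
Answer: 3*I*√2081 ≈ 136.85*I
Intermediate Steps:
√((59 - 43)² - 18985) = √(16² - 18985) = √(256 - 18985) = √(-18729) = 3*I*√2081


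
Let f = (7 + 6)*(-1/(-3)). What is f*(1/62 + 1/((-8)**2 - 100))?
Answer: -169/3348 ≈ -0.050478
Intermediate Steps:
f = 13/3 (f = 13*(-1*(-1/3)) = 13*(1/3) = 13/3 ≈ 4.3333)
f*(1/62 + 1/((-8)**2 - 100)) = 13*(1/62 + 1/((-8)**2 - 100))/3 = 13*(1/62 + 1/(64 - 100))/3 = 13*(1/62 + 1/(-36))/3 = 13*(1/62 - 1/36)/3 = (13/3)*(-13/1116) = -169/3348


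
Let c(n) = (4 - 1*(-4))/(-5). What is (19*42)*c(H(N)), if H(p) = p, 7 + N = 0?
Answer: -6384/5 ≈ -1276.8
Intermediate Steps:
N = -7 (N = -7 + 0 = -7)
c(n) = -8/5 (c(n) = (4 + 4)*(-⅕) = 8*(-⅕) = -8/5)
(19*42)*c(H(N)) = (19*42)*(-8/5) = 798*(-8/5) = -6384/5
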